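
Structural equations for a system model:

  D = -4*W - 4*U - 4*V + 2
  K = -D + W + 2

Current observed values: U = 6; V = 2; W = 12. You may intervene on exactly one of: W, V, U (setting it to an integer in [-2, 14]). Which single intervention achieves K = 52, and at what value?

Intervening on W: with other inputs at their observed values, K = 5*W + 32. Solving for 52 gives W = 4, within [-2, 14].
Intervening on V: K = 4*V + 84. Reaching 52 requires V = -8, outside [-2, 14].
Intervening on U: K = 4*U + 68. Reaching 52 requires U = -4, outside [-2, 14].

set W = 4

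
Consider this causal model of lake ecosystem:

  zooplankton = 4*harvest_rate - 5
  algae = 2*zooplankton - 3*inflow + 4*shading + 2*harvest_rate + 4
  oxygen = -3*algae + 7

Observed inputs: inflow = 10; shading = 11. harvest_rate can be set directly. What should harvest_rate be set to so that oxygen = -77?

harvest_rate = 2

Substituting into the algae equation gives algae = 10*harvest_rate + 8.
This gives oxygen = -30*harvest_rate - 17.
Solve -30*harvest_rate - 17 = -77: harvest_rate = (-77 + 17) / -30 = 2.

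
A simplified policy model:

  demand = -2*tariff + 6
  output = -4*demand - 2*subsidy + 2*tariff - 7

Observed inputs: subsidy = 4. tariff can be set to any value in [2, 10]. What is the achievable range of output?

-19 to 61

Substituting into the output equation gives output = 10*tariff - 39.
Linear in tariff, so extremes are at the endpoints: tariff = 2 gives output = -19; tariff = 10 gives output = 61.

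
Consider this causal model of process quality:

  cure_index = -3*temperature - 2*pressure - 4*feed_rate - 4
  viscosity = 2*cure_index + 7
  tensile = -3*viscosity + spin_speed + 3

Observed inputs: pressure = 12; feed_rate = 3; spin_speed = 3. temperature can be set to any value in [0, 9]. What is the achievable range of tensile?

Substituting into the cure_index equation gives cure_index = -3*temperature - 40.
So viscosity = -6*temperature - 73.
So tensile = 18*temperature + 225.
Linear in temperature, so extremes are at the endpoints: temperature = 0 gives tensile = 225; temperature = 9 gives tensile = 387.

225 to 387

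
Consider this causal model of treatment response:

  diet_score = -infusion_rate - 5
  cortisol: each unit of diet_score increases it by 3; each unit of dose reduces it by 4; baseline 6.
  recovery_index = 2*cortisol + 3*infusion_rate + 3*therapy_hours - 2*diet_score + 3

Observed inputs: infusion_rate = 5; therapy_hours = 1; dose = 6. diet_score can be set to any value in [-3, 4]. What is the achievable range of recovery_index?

Intervening on diet_score fixes its value directly, overriding its dependence on infusion_rate.
Substituting into the cortisol equation gives cortisol = 3*diet_score - 18.
Substituting into the recovery_index equation gives recovery_index = 4*diet_score - 15.
Linear in diet_score, so extremes are at the endpoints: diet_score = -3 gives recovery_index = -27; diet_score = 4 gives recovery_index = 1.

-27 to 1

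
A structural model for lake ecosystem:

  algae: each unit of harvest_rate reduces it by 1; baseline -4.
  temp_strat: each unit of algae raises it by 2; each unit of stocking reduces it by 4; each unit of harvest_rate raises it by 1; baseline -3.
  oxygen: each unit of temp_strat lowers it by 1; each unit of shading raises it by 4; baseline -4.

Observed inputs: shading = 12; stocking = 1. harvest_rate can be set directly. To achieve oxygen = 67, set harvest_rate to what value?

Substituting into the temp_strat equation gives temp_strat = -harvest_rate - 15.
This gives oxygen = harvest_rate + 59.
Solve harvest_rate + 59 = 67: harvest_rate = (67 - 59) / 1 = 8.

harvest_rate = 8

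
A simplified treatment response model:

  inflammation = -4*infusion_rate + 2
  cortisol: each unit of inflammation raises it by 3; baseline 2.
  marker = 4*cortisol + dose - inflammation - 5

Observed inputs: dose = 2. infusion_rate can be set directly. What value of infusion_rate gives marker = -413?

infusion_rate = 10

Substituting into the cortisol equation gives cortisol = -12*infusion_rate + 8.
So marker = -44*infusion_rate + 27.
Solve -44*infusion_rate + 27 = -413: infusion_rate = (-413 - 27) / -44 = 10.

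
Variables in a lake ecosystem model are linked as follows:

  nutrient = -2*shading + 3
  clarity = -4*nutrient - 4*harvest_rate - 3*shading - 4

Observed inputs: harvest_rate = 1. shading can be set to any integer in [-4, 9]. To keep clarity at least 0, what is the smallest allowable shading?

Substituting into the clarity equation gives clarity = 5*shading - 20.
Require 5*shading - 20 ≥ 0, so shading ≥ 4.
The smallest integer in [-4, 9] satisfying this is 4.

shading = 4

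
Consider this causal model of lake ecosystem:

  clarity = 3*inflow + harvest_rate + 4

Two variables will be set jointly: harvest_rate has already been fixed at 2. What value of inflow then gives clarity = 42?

inflow = 12

With harvest_rate held at 2:
Substituting into the clarity equation gives clarity = 3*inflow + 6.
Solve 3*inflow + 6 = 42: inflow = (42 - 6) / 3 = 12.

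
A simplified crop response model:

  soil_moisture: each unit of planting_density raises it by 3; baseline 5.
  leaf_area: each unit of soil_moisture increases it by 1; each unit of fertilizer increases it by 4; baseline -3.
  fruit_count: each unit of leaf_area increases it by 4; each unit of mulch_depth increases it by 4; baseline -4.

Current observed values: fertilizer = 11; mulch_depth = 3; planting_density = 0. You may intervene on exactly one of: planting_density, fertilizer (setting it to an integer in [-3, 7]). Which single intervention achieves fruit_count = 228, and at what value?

Intervening on planting_density: with other inputs at their observed values, fruit_count = 12*planting_density + 192. Solving for 228 gives planting_density = 3, within [-3, 7].
Intervening on fertilizer: fruit_count = 16*fertilizer + 16. Reaching 228 requires fertilizer = 53/4, not an integer.

set planting_density = 3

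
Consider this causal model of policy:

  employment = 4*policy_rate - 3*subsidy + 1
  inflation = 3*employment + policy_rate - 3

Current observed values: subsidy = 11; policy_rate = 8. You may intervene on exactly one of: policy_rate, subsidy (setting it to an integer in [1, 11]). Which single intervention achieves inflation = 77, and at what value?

Intervening on policy_rate: inflation = 13*policy_rate - 99. Reaching 77 requires policy_rate = 176/13, not an integer.
Intervening on subsidy: with other inputs at their observed values, inflation = -9*subsidy + 104. Solving for 77 gives subsidy = 3, within [1, 11].

set subsidy = 3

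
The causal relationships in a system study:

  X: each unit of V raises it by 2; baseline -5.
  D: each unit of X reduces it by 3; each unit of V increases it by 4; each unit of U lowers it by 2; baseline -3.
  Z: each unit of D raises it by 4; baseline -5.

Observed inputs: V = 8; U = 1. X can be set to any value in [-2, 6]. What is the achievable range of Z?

Intervening on X fixes its value directly, overriding its dependence on V.
Substituting into the D equation gives D = -3*X + 27.
This gives Z = -12*X + 103.
Linear in X, so extremes are at the endpoints: X = -2 gives Z = 127; X = 6 gives Z = 31.

31 to 127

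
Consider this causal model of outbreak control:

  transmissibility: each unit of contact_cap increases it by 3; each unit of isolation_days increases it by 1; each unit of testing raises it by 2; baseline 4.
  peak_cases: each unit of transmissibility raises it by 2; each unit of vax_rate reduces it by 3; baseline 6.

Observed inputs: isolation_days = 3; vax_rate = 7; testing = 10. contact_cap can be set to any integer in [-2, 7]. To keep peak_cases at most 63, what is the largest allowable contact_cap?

contact_cap = 4

Substituting into the transmissibility equation gives transmissibility = 3*contact_cap + 27.
This gives peak_cases = 6*contact_cap + 39.
Require 6*contact_cap + 39 ≤ 63, so contact_cap ≤ 4.
The largest integer in [-2, 7] satisfying this is 4.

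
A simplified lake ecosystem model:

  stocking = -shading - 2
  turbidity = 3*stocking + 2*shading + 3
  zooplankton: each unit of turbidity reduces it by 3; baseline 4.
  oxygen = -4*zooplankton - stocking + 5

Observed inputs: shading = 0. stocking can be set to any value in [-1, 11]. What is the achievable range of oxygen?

Intervening on stocking fixes its value directly, overriding its dependence on shading.
Substituting into the turbidity equation gives turbidity = 3*stocking + 3.
This gives zooplankton = -9*stocking - 5.
oxygen becomes 35*stocking + 25.
Linear in stocking, so extremes are at the endpoints: stocking = -1 gives oxygen = -10; stocking = 11 gives oxygen = 410.

-10 to 410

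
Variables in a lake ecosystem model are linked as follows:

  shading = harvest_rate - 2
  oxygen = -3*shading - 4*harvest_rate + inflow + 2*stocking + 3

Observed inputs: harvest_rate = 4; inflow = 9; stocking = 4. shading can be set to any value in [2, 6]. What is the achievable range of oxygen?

-14 to -2

Intervening on shading fixes its value directly, overriding its dependence on harvest_rate.
Substituting into the oxygen equation gives oxygen = -3*shading + 4.
Linear in shading, so extremes are at the endpoints: shading = 2 gives oxygen = -2; shading = 6 gives oxygen = -14.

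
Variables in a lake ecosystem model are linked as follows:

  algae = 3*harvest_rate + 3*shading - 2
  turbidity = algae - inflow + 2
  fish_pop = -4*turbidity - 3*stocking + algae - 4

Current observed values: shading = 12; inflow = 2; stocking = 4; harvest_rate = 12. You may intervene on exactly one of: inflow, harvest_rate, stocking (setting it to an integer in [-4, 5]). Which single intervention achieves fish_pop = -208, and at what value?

set stocking = -2

Intervening on inflow: fish_pop = 4*inflow - 234. Reaching -208 requires inflow = 13/2, not an integer.
Intervening on harvest_rate: fish_pop = -9*harvest_rate - 118. Reaching -208 requires harvest_rate = 10, outside [-4, 5].
Intervening on stocking: with other inputs at their observed values, fish_pop = -3*stocking - 214. Solving for -208 gives stocking = -2, within [-4, 5].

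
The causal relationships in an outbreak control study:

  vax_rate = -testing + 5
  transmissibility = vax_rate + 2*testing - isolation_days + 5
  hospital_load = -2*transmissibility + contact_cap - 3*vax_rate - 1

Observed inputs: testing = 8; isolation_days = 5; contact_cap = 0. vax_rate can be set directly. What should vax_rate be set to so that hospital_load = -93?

Intervening on vax_rate fixes its value directly, overriding its dependence on testing.
Substituting into the transmissibility equation gives transmissibility = vax_rate + 16.
Substituting into the hospital_load equation gives hospital_load = -5*vax_rate - 33.
Solve -5*vax_rate - 33 = -93: vax_rate = (-93 + 33) / -5 = 12.

vax_rate = 12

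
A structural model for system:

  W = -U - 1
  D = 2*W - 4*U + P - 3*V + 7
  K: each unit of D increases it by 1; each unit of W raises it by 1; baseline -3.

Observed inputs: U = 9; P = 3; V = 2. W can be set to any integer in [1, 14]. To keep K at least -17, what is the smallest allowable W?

W = 6

Intervening on W fixes its value directly, overriding its dependence on U.
Substituting into the D equation gives D = 2*W - 32.
Substituting into the K equation gives K = 3*W - 35.
Require 3*W - 35 ≥ -17, so W ≥ 6.
The smallest integer in [1, 14] satisfying this is 6.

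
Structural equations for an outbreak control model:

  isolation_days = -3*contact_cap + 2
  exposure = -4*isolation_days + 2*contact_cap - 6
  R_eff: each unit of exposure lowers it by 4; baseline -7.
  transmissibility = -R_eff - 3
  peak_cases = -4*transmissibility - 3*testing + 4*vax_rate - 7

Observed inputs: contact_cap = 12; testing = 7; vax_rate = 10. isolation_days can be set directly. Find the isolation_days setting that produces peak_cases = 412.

Intervening on isolation_days fixes its value directly, overriding its dependence on contact_cap.
Substituting into the exposure equation gives exposure = -4*isolation_days + 18.
This gives R_eff = 16*isolation_days - 79.
This gives transmissibility = -16*isolation_days + 76.
So peak_cases = 64*isolation_days - 292.
Solve 64*isolation_days - 292 = 412: isolation_days = (412 + 292) / 64 = 11.

isolation_days = 11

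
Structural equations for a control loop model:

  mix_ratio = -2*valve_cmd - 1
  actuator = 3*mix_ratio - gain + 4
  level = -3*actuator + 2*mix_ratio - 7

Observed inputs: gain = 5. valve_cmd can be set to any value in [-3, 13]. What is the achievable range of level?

Substituting into the actuator equation gives actuator = -6*valve_cmd - 4.
So level = 14*valve_cmd + 3.
Linear in valve_cmd, so extremes are at the endpoints: valve_cmd = -3 gives level = -39; valve_cmd = 13 gives level = 185.

-39 to 185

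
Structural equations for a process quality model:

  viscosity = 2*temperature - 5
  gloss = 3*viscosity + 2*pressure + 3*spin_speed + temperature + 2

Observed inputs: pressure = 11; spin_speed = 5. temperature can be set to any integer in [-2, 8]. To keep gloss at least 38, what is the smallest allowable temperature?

temperature = 2

Substituting into the gloss equation gives gloss = 7*temperature + 24.
Require 7*temperature + 24 ≥ 38, so temperature ≥ 2.
The smallest integer in [-2, 8] satisfying this is 2.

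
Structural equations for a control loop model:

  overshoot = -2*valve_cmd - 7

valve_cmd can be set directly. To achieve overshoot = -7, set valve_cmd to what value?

valve_cmd = 0

Solve -2*valve_cmd - 7 = -7: valve_cmd = (-7 + 7) / -2 = 0.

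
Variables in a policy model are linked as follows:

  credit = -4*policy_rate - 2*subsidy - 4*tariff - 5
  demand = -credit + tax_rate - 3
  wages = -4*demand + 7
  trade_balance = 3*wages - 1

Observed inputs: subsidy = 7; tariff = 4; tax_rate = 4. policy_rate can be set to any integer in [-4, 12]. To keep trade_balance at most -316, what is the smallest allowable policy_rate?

policy_rate = -2

Substituting into the credit equation gives credit = -4*policy_rate - 35.
This gives demand = 4*policy_rate + 36.
wages becomes -16*policy_rate - 137.
Substituting into the trade_balance equation gives trade_balance = -48*policy_rate - 412.
Require -48*policy_rate - 412 ≤ -316, so policy_rate ≥ -2.
The smallest integer in [-4, 12] satisfying this is -2.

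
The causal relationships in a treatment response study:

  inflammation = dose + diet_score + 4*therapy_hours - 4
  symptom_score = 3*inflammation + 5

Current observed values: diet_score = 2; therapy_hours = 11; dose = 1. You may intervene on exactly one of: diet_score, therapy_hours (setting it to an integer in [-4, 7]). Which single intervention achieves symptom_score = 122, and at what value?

Intervening on diet_score: with other inputs at their observed values, symptom_score = 3*diet_score + 128. Solving for 122 gives diet_score = -2, within [-4, 7].
Intervening on therapy_hours: symptom_score = 12*therapy_hours + 2. Reaching 122 requires therapy_hours = 10, outside [-4, 7].

set diet_score = -2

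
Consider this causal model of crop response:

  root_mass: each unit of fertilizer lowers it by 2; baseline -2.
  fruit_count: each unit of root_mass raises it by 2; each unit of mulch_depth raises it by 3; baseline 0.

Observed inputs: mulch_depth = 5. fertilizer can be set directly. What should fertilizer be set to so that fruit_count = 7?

fertilizer = 1

Substituting into the fruit_count equation gives fruit_count = -4*fertilizer + 11.
Solve -4*fertilizer + 11 = 7: fertilizer = (7 - 11) / -4 = 1.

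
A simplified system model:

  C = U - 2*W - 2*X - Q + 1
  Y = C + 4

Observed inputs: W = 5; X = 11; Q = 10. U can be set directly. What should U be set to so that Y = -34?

U = 3

Substituting into the C equation gives C = U - 41.
Substituting into the Y equation gives Y = U - 37.
Solve U - 37 = -34: U = (-34 + 37) / 1 = 3.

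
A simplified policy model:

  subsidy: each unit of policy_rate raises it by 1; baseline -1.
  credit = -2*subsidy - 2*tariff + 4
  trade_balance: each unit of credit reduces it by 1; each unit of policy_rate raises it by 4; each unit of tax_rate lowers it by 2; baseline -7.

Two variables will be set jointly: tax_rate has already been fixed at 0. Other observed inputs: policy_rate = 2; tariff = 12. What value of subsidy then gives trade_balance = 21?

subsidy = 0

With tax_rate held at 0:
Intervening on subsidy fixes its value directly, overriding its dependence on policy_rate.
Substituting into the credit equation gives credit = -2*subsidy - 20.
Substituting into the trade_balance equation gives trade_balance = 2*subsidy + 21.
Solve 2*subsidy + 21 = 21: subsidy = (21 - 21) / 2 = 0.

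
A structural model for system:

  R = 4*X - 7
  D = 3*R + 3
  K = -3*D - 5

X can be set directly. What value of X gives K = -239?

Substituting into the D equation gives D = 12*X - 18.
So K = -36*X + 49.
Solve -36*X + 49 = -239: X = (-239 - 49) / -36 = 8.

X = 8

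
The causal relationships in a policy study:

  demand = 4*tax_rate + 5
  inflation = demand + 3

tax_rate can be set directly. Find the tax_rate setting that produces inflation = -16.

tax_rate = -6

Substituting into the inflation equation gives inflation = 4*tax_rate + 8.
Solve 4*tax_rate + 8 = -16: tax_rate = (-16 - 8) / 4 = -6.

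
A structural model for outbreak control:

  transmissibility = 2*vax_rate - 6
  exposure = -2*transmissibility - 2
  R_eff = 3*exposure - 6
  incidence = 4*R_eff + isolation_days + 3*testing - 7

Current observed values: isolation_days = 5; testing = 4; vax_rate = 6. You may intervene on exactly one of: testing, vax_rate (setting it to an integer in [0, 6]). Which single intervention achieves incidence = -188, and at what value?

set testing = 2

Intervening on testing: with other inputs at their observed values, incidence = 3*testing - 194. Solving for -188 gives testing = 2, within [0, 6].
Intervening on vax_rate: incidence = -48*vax_rate + 106. Reaching -188 requires vax_rate = 49/8, not an integer.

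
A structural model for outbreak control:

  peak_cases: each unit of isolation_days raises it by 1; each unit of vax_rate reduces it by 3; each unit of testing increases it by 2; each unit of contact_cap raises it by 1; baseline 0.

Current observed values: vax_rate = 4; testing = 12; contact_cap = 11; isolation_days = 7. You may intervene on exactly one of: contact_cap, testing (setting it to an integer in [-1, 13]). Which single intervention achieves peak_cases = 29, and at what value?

Intervening on contact_cap: with other inputs at their observed values, peak_cases = contact_cap + 19. Solving for 29 gives contact_cap = 10, within [-1, 13].
Intervening on testing: peak_cases = 2*testing + 6. Reaching 29 requires testing = 23/2, not an integer.

set contact_cap = 10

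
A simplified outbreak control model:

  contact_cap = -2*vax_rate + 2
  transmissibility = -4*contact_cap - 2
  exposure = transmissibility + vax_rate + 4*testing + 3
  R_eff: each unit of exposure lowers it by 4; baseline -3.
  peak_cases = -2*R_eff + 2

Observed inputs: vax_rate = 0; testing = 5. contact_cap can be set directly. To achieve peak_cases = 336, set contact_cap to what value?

Intervening on contact_cap fixes its value directly, overriding its dependence on vax_rate.
Substituting into the exposure equation gives exposure = -4*contact_cap + 21.
So R_eff = 16*contact_cap - 87.
So peak_cases = -32*contact_cap + 176.
Solve -32*contact_cap + 176 = 336: contact_cap = (336 - 176) / -32 = -5.

contact_cap = -5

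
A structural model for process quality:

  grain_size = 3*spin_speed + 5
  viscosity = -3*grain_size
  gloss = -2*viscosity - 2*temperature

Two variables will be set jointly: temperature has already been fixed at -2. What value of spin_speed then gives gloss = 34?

With temperature held at -2:
Substituting into the viscosity equation gives viscosity = -9*spin_speed - 15.
Substituting into the gloss equation gives gloss = 18*spin_speed + 34.
Solve 18*spin_speed + 34 = 34: spin_speed = (34 - 34) / 18 = 0.

spin_speed = 0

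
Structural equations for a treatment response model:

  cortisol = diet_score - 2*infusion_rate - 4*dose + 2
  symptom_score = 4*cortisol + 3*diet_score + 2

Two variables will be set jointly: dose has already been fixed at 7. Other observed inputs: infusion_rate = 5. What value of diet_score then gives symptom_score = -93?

With dose held at 7:
Substituting into the cortisol equation gives cortisol = diet_score - 36.
Substituting into the symptom_score equation gives symptom_score = 7*diet_score - 142.
Solve 7*diet_score - 142 = -93: diet_score = (-93 + 142) / 7 = 7.

diet_score = 7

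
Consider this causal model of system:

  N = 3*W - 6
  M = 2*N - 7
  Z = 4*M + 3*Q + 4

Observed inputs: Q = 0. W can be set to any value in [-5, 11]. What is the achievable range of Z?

-192 to 192

Substituting into the M equation gives M = 6*W - 19.
Substituting into the Z equation gives Z = 24*W - 72.
Linear in W, so extremes are at the endpoints: W = -5 gives Z = -192; W = 11 gives Z = 192.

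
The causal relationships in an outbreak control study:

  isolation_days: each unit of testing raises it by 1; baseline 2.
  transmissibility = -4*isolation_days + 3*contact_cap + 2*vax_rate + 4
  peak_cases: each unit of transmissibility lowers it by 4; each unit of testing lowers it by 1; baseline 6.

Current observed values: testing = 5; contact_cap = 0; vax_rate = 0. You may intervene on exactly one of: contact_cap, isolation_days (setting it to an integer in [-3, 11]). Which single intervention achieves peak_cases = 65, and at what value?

set isolation_days = 5

Intervening on contact_cap: peak_cases = -12*contact_cap + 97. Reaching 65 requires contact_cap = 8/3, not an integer.
Intervening on isolation_days: with other inputs at their observed values, peak_cases = 16*isolation_days - 15. Solving for 65 gives isolation_days = 5, within [-3, 11].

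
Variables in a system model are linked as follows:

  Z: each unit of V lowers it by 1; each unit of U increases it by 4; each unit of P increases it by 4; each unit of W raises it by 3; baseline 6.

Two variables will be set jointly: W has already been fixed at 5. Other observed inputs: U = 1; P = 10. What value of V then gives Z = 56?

With W held at 5:
Substituting into the Z equation gives Z = -V + 65.
Solve -V + 65 = 56: V = (56 - 65) / -1 = 9.

V = 9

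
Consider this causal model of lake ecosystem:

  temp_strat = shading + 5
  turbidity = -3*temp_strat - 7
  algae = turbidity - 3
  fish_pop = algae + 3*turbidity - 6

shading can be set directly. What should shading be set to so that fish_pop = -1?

Substituting into the turbidity equation gives turbidity = -3*shading - 22.
This gives algae = -3*shading - 25.
fish_pop becomes -12*shading - 97.
Solve -12*shading - 97 = -1: shading = (-1 + 97) / -12 = -8.

shading = -8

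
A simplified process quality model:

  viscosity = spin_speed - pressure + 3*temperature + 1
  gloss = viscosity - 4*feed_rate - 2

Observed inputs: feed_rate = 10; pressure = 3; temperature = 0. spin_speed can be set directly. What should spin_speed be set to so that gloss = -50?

Substituting into the viscosity equation gives viscosity = spin_speed - 2.
Substituting into the gloss equation gives gloss = spin_speed - 44.
Solve spin_speed - 44 = -50: spin_speed = (-50 + 44) / 1 = -6.

spin_speed = -6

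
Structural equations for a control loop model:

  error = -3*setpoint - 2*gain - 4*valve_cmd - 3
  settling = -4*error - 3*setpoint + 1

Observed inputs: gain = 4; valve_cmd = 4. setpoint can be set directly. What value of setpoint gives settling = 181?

Substituting into the error equation gives error = -3*setpoint - 27.
This gives settling = 9*setpoint + 109.
Solve 9*setpoint + 109 = 181: setpoint = (181 - 109) / 9 = 8.

setpoint = 8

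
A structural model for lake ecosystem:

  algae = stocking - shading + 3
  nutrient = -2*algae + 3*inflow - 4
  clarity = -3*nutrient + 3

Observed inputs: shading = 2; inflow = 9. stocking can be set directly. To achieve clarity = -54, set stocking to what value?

Substituting into the algae equation gives algae = stocking + 1.
Substituting into the nutrient equation gives nutrient = -2*stocking + 21.
Substituting into the clarity equation gives clarity = 6*stocking - 60.
Solve 6*stocking - 60 = -54: stocking = (-54 + 60) / 6 = 1.

stocking = 1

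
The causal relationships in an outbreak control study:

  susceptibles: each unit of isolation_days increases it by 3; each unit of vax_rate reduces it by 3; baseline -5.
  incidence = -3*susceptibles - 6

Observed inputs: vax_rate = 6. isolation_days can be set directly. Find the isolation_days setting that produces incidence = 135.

Substituting into the susceptibles equation gives susceptibles = 3*isolation_days - 23.
Substituting into the incidence equation gives incidence = -9*isolation_days + 63.
Solve -9*isolation_days + 63 = 135: isolation_days = (135 - 63) / -9 = -8.

isolation_days = -8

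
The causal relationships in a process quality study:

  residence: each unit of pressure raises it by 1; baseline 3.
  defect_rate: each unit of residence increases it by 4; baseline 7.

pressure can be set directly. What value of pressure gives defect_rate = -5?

Substituting into the defect_rate equation gives defect_rate = 4*pressure + 19.
Solve 4*pressure + 19 = -5: pressure = (-5 - 19) / 4 = -6.

pressure = -6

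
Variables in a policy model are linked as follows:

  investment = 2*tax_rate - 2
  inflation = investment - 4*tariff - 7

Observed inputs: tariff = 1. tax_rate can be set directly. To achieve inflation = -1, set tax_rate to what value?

Substituting into the inflation equation gives inflation = 2*tax_rate - 13.
Solve 2*tax_rate - 13 = -1: tax_rate = (-1 + 13) / 2 = 6.

tax_rate = 6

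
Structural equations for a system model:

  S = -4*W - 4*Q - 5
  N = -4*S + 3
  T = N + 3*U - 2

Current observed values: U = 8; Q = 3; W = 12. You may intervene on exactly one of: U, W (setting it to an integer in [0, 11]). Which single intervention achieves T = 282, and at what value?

set U = 7

Intervening on U: with other inputs at their observed values, T = 3*U + 261. Solving for 282 gives U = 7, within [0, 11].
Intervening on W: T = 16*W + 93. Reaching 282 requires W = 189/16, not an integer.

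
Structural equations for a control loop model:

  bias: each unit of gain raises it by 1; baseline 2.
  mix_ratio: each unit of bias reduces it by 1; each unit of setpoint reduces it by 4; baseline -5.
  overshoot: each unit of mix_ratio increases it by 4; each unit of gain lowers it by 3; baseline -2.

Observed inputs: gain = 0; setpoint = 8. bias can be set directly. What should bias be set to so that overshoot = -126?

Intervening on bias fixes its value directly, overriding its dependence on gain.
Substituting into the mix_ratio equation gives mix_ratio = -bias - 37.
So overshoot = -4*bias - 150.
Solve -4*bias - 150 = -126: bias = (-126 + 150) / -4 = -6.

bias = -6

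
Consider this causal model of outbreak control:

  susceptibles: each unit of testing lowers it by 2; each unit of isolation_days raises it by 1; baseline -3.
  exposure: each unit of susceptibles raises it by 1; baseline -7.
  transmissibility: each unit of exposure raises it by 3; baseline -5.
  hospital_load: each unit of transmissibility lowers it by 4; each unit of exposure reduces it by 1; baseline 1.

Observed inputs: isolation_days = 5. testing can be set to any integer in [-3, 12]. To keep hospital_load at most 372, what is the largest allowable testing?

Substituting into the susceptibles equation gives susceptibles = -2*testing + 2.
exposure becomes -2*testing - 5.
So transmissibility = -6*testing - 20.
Substituting into the hospital_load equation gives hospital_load = 26*testing + 86.
Require 26*testing + 86 ≤ 372, so testing ≤ 11.
The largest integer in [-3, 12] satisfying this is 11.

testing = 11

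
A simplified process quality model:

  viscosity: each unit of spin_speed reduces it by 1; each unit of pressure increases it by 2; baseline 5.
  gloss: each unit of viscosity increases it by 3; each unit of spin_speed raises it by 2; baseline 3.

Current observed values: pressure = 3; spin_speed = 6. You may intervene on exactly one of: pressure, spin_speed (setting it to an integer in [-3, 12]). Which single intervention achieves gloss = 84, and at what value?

Intervening on pressure: with other inputs at their observed values, gloss = 6*pressure + 12. Solving for 84 gives pressure = 12, within [-3, 12].
Intervening on spin_speed: gloss = -spin_speed + 36. Reaching 84 requires spin_speed = -48, outside [-3, 12].

set pressure = 12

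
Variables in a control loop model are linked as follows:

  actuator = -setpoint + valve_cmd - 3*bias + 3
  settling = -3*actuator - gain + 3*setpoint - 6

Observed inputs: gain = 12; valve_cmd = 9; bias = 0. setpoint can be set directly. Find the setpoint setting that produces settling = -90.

setpoint = -6

Substituting into the actuator equation gives actuator = -setpoint + 12.
Substituting into the settling equation gives settling = 6*setpoint - 54.
Solve 6*setpoint - 54 = -90: setpoint = (-90 + 54) / 6 = -6.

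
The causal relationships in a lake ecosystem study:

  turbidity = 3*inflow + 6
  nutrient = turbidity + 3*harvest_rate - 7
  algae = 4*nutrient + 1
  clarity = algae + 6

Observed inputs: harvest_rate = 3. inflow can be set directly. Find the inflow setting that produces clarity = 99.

Substituting into the nutrient equation gives nutrient = 3*inflow + 8.
This gives algae = 12*inflow + 33.
So clarity = 12*inflow + 39.
Solve 12*inflow + 39 = 99: inflow = (99 - 39) / 12 = 5.

inflow = 5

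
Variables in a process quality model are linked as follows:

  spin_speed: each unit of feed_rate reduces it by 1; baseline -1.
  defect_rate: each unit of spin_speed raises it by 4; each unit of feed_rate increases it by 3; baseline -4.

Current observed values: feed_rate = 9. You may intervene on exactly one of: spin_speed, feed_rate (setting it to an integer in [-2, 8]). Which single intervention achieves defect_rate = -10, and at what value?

Intervening on spin_speed: defect_rate = 4*spin_speed + 23. Reaching -10 requires spin_speed = -33/4, not an integer.
Intervening on feed_rate: with other inputs at their observed values, defect_rate = -feed_rate - 8. Solving for -10 gives feed_rate = 2, within [-2, 8].

set feed_rate = 2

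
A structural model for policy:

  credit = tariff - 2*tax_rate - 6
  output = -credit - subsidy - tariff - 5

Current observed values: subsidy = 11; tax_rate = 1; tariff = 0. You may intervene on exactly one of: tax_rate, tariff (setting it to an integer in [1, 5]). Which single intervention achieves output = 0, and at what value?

Intervening on tax_rate: with other inputs at their observed values, output = 2*tax_rate - 10. Solving for 0 gives tax_rate = 5, within [1, 5].
Intervening on tariff: output = -2*tariff - 8. Reaching 0 requires tariff = -4, outside [1, 5].

set tax_rate = 5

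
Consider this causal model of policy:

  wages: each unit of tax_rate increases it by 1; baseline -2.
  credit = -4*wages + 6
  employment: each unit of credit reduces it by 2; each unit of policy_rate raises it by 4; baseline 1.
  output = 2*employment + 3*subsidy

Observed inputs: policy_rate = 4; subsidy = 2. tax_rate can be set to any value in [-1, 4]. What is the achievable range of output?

Substituting into the credit equation gives credit = -4*tax_rate + 14.
Substituting into the employment equation gives employment = 8*tax_rate - 11.
Substituting into the output equation gives output = 16*tax_rate - 16.
Linear in tax_rate, so extremes are at the endpoints: tax_rate = -1 gives output = -32; tax_rate = 4 gives output = 48.

-32 to 48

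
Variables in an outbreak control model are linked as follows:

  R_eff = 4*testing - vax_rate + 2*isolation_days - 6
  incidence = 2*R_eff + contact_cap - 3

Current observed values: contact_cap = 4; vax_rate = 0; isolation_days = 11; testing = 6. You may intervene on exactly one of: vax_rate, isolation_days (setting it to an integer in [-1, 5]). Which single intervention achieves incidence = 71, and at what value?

set vax_rate = 5

Intervening on vax_rate: with other inputs at their observed values, incidence = -2*vax_rate + 81. Solving for 71 gives vax_rate = 5, within [-1, 5].
Intervening on isolation_days: incidence = 4*isolation_days + 37. Reaching 71 requires isolation_days = 17/2, not an integer.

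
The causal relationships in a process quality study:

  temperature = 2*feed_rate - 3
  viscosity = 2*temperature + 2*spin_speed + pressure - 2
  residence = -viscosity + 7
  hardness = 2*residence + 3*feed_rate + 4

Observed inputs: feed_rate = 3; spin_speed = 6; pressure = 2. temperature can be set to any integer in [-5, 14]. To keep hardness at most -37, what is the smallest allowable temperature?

Intervening on temperature fixes its value directly, overriding its dependence on feed_rate.
Substituting into the viscosity equation gives viscosity = 2*temperature + 12.
This gives residence = -2*temperature - 5.
So hardness = -4*temperature + 3.
Require -4*temperature + 3 ≤ -37, so temperature ≥ 10.
The smallest integer in [-5, 14] satisfying this is 10.

temperature = 10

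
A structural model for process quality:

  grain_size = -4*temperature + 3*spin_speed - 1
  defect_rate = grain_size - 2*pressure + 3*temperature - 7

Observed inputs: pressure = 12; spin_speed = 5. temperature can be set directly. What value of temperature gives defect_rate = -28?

Substituting into the grain_size equation gives grain_size = -4*temperature + 14.
defect_rate becomes -temperature - 17.
Solve -temperature - 17 = -28: temperature = (-28 + 17) / -1 = 11.

temperature = 11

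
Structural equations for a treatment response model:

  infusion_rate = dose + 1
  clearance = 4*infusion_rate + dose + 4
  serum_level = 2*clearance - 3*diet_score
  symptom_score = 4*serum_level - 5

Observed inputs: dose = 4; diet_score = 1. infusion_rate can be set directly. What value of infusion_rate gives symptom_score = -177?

Intervening on infusion_rate fixes its value directly, overriding its dependence on dose.
Substituting into the clearance equation gives clearance = 4*infusion_rate + 8.
serum_level becomes 8*infusion_rate + 13.
Substituting into the symptom_score equation gives symptom_score = 32*infusion_rate + 47.
Solve 32*infusion_rate + 47 = -177: infusion_rate = (-177 - 47) / 32 = -7.

infusion_rate = -7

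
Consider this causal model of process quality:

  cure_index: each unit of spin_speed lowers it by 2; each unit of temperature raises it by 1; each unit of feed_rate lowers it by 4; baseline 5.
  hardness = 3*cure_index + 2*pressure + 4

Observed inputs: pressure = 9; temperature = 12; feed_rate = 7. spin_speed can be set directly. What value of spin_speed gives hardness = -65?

Substituting into the cure_index equation gives cure_index = -2*spin_speed - 11.
This gives hardness = -6*spin_speed - 11.
Solve -6*spin_speed - 11 = -65: spin_speed = (-65 + 11) / -6 = 9.

spin_speed = 9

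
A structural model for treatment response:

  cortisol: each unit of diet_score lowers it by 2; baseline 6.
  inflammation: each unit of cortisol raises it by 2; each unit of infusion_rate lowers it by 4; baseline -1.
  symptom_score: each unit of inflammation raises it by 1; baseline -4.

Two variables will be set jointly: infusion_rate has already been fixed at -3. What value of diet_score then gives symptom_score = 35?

With infusion_rate held at -3:
Substituting into the inflammation equation gives inflammation = -4*diet_score + 23.
Substituting into the symptom_score equation gives symptom_score = -4*diet_score + 19.
Solve -4*diet_score + 19 = 35: diet_score = (35 - 19) / -4 = -4.

diet_score = -4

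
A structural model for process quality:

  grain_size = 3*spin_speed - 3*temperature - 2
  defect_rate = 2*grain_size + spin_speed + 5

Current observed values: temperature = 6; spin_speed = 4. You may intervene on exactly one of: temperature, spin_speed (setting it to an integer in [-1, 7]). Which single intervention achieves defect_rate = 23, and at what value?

Intervening on temperature: with other inputs at their observed values, defect_rate = -6*temperature + 29. Solving for 23 gives temperature = 1, within [-1, 7].
Intervening on spin_speed: defect_rate = 7*spin_speed - 35. Reaching 23 requires spin_speed = 58/7, not an integer.

set temperature = 1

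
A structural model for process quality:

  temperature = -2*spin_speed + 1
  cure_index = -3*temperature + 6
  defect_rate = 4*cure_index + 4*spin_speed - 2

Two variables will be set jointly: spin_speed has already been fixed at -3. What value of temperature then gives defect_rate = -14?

temperature = 2

With spin_speed held at -3:
Intervening on temperature fixes its value directly, overriding its dependence on spin_speed.
Substituting into the defect_rate equation gives defect_rate = -12*temperature + 10.
Solve -12*temperature + 10 = -14: temperature = (-14 - 10) / -12 = 2.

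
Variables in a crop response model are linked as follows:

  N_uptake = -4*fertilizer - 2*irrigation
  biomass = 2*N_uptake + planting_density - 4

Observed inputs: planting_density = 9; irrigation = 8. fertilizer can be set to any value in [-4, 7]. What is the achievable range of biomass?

Substituting into the N_uptake equation gives N_uptake = -4*fertilizer - 16.
Substituting into the biomass equation gives biomass = -8*fertilizer - 27.
Linear in fertilizer, so extremes are at the endpoints: fertilizer = -4 gives biomass = 5; fertilizer = 7 gives biomass = -83.

-83 to 5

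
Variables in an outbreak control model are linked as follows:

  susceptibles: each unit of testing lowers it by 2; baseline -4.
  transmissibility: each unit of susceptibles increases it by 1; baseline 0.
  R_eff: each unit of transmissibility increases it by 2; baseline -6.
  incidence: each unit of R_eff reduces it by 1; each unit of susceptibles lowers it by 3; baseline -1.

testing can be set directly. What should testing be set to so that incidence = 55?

Substituting into the transmissibility equation gives transmissibility = -2*testing - 4.
This gives R_eff = -4*testing - 14.
This gives incidence = 10*testing + 25.
Solve 10*testing + 25 = 55: testing = (55 - 25) / 10 = 3.

testing = 3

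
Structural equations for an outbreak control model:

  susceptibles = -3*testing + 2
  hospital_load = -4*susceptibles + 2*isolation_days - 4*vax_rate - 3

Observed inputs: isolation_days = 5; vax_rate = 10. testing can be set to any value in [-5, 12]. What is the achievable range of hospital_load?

Substituting into the hospital_load equation gives hospital_load = 12*testing - 41.
Linear in testing, so extremes are at the endpoints: testing = -5 gives hospital_load = -101; testing = 12 gives hospital_load = 103.

-101 to 103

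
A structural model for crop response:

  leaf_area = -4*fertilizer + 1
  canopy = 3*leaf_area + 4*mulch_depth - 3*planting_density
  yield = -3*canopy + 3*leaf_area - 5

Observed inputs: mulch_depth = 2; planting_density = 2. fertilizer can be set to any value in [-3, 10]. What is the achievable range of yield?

-89 to 223

Substituting into the canopy equation gives canopy = -12*fertilizer + 5.
yield becomes 24*fertilizer - 17.
Linear in fertilizer, so extremes are at the endpoints: fertilizer = -3 gives yield = -89; fertilizer = 10 gives yield = 223.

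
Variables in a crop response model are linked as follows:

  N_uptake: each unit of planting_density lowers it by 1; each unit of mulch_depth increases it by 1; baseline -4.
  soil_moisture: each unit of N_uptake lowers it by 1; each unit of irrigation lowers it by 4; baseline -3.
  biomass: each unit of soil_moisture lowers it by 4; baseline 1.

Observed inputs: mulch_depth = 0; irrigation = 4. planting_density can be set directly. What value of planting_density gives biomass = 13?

Substituting into the N_uptake equation gives N_uptake = -planting_density - 4.
So soil_moisture = planting_density - 15.
This gives biomass = -4*planting_density + 61.
Solve -4*planting_density + 61 = 13: planting_density = (13 - 61) / -4 = 12.

planting_density = 12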